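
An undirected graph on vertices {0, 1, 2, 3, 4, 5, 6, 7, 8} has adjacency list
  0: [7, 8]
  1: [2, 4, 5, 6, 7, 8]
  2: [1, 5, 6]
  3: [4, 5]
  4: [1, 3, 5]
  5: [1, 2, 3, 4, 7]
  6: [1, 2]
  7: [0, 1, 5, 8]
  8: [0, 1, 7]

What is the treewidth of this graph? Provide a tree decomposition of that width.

Treewidth 2.
Bags: B1 = {1, 5, 7}  B2 = {1, 2, 5}  B3 = {1, 7, 8}  B4 = {1, 2, 6}  B5 = {1, 4, 5}  B6 = {0, 7, 8}  B7 = {3, 4, 5}
Tree: B1–B2, B1–B3, B2–B4, B1–B5, B3–B6, B5–B7

Every bag has size at most 3, so the width is 3 − 1 = 2 and tw(G) ≤ 2. Conversely, {0, 7, 8} is a clique of size 3, and the vertices of any clique must share a bag in every tree decomposition; so some bag has ≥ 3 vertices and tw(G) ≥ 2. The upper and lower bounds meet at 2, so that is the treewidth.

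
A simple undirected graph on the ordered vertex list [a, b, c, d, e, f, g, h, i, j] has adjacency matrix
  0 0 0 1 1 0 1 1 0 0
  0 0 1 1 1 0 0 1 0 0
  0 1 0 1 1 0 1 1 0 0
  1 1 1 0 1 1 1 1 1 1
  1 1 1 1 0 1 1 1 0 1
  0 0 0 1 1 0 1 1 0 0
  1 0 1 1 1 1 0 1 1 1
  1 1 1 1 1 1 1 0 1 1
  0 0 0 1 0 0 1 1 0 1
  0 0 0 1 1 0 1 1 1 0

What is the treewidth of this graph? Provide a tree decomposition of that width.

Every bag has size at most 5, so the width is 5 − 1 = 4 and tw(G) ≤ 4. For the lower bound, the 5 vertices {d, e, g, h, j} are pairwise adjacent, and any tree decomposition puts a clique entirely inside one bag — forcing width ≥ 4. The upper and lower bounds meet at 4, so that is the treewidth.

Treewidth 4.
One optimal decomposition is:
Bags: B1 = {b, c, d, e, h}  B2 = {c, d, e, g, h}  B3 = {a, d, e, g, h}  B4 = {d, e, g, h, j}  B5 = {d, e, f, g, h}  B6 = {d, g, h, i, j}
Tree: B1–B2, B2–B3, B3–B4, B2–B5, B4–B6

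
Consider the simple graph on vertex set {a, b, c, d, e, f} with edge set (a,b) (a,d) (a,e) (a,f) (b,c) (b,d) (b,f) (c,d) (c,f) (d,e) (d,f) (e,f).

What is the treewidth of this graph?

3

A width-3 tree decomposition is:
Bags: B1 = {a, b, d, f}  B2 = {a, d, e, f}  B3 = {b, c, d, f}
Tree: B1–B2, B1–B3
Each bag holds 4 vertices, so the decomposition has width 3, which upper-bounds the treewidth. Conversely, {b, c, d, f} is a clique of size 4, and the vertices of any clique must share a bag in every tree decomposition; so some bag has ≥ 4 vertices and tw(G) ≥ 3. Hence tw(G) = 3 exactly.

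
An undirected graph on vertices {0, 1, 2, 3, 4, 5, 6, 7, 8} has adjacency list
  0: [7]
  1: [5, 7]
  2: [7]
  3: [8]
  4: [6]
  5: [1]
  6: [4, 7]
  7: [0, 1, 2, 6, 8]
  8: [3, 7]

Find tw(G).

A width-1 tree decomposition is:
Bags: B1 = {2, 7}  B2 = {7, 8}  B3 = {6, 7}  B4 = {0, 7}  B5 = {3, 8}  B6 = {1, 7}  B7 = {4, 6}  B8 = {1, 5}
Tree: B1–B2, B1–B3, B2–B4, B2–B5, B1–B6, B3–B7, B6–B8
The largest bag has 2 vertices, giving width 1; this decomposition certifies tw(G) ≤ 1. Since G has at least one edge (e.g. 7–2), it is not an edgeless graph, so tw(G) ≥ 1. Hence tw(G) = 1 exactly.

1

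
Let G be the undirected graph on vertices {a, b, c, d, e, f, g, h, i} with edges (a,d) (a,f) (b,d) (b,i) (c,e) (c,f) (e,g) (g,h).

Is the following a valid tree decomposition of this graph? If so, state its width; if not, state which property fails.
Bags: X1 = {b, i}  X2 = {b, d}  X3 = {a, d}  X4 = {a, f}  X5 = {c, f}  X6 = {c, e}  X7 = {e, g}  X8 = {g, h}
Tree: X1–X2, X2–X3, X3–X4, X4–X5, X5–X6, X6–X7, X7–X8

Checking the three conditions: (i) the bags cover all of {a, b, c, d, e, f, g, h, i}; (ii) for each edge, some bag contains both endpoints; (iii) the bags containing any fixed vertex form a subtree. All hold, so the decomposition is valid with width 2 − 1 = 1.

Yes; width 1.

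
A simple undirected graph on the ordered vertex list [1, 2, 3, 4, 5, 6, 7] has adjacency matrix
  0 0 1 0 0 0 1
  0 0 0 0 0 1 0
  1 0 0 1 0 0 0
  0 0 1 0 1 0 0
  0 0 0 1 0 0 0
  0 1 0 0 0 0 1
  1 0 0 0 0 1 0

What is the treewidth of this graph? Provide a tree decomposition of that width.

Every bag has size at most 2, so the width is 2 − 1 = 1 and tw(G) ≤ 1. G has an edge, so its treewidth is at least 1. Therefore the treewidth is 1.

Treewidth 1.
One optimal decomposition is:
Bags: B1 = {2, 6}  B2 = {6, 7}  B3 = {1, 7}  B4 = {1, 3}  B5 = {3, 4}  B6 = {4, 5}
Tree: B1–B2, B2–B3, B3–B4, B4–B5, B5–B6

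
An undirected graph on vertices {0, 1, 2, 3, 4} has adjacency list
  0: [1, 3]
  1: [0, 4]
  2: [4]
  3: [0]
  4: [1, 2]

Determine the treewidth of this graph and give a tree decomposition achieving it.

Treewidth 1.
One such decomposition:
Bags: B1 = {0, 1}  B2 = {1, 4}  B3 = {0, 3}  B4 = {2, 4}
Tree: B1–B2, B1–B3, B2–B4

Every bag has size at most 2, so the width is 2 − 1 = 1 and tw(G) ≤ 1. G has an edge, so its treewidth is at least 1. Hence tw(G) = 1 exactly.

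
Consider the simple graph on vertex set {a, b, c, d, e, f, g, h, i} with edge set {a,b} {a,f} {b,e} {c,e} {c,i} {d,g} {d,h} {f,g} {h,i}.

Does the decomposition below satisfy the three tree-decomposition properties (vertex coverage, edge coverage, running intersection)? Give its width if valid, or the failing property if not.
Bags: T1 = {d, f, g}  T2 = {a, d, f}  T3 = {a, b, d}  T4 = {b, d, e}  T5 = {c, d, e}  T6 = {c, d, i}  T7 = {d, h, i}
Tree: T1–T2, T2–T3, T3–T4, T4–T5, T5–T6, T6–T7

Yes; width 2.

Checking the three conditions: (i) the bags cover all of {a, b, c, d, e, f, g, h, i}; (ii) for each edge, some bag contains both endpoints; (iii) the bags containing any fixed vertex form a subtree. All hold, so the decomposition is valid with width 3 − 1 = 2.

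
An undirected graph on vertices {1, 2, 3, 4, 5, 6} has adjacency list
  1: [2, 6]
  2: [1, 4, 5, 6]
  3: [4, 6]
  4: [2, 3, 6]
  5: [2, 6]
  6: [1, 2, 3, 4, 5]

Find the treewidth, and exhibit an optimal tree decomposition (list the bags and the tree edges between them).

The largest bag has 3 vertices, giving width 2; this decomposition certifies tw(G) ≤ 2. On the other hand G contains the 3-clique {1, 2, 6}. A clique must lie in a single bag of any decomposition, so no decomposition can have width below 2. Therefore the treewidth is 2.

Treewidth 2.
One optimal decomposition is:
Bags: B1 = {1, 2, 6}  B2 = {2, 4, 6}  B3 = {2, 5, 6}  B4 = {3, 4, 6}
Tree: B1–B2, B1–B3, B2–B4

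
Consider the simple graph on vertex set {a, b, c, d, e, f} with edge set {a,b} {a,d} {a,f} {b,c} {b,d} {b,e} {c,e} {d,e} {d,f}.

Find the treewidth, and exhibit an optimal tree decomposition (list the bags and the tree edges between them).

Treewidth 2.
Bags: B1 = {a, b, d}  B2 = {b, d, e}  B3 = {a, d, f}  B4 = {b, c, e}
Tree: B1–B2, B1–B3, B2–B4

Every bag has size at most 3, so the width is 3 − 1 = 2 and tw(G) ≤ 2. For the lower bound, the 3 vertices {b, d, e} are pairwise adjacent, and any tree decomposition puts a clique entirely inside one bag — forcing width ≥ 2. The upper and lower bounds meet at 2, so that is the treewidth.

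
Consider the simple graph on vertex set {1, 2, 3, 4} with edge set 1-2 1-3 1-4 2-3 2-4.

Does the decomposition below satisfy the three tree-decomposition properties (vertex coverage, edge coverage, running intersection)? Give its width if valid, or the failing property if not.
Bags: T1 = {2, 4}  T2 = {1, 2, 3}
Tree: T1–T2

A tree decomposition must satisfy three properties: every vertex lies in some bag; for every edge, both endpoints lie together in some bag; and for every vertex, the bags containing it form a connected subtree. Here edge (1,4) lies in no bag, so the decomposition is invalid.

No — edge (1,4) lies in no bag.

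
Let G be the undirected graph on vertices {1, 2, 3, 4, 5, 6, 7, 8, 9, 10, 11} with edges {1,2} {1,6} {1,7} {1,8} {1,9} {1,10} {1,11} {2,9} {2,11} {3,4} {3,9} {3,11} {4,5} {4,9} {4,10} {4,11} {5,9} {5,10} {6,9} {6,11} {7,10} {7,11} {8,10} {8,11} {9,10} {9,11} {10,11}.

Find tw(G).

A width-3 tree decomposition is:
Bags: B1 = {4, 9, 10, 11}  B2 = {1, 9, 10, 11}  B3 = {1, 6, 9, 11}  B4 = {1, 7, 10, 11}  B5 = {3, 4, 9, 11}  B6 = {1, 8, 10, 11}  B7 = {1, 2, 9, 11}  B8 = {4, 5, 9, 10}
Tree: B1–B2, B2–B3, B2–B4, B1–B5, B4–B6, B3–B7, B1–B8
The largest bag has 4 vertices, giving width 3; this decomposition certifies tw(G) ≤ 3. For the lower bound, the 4 vertices {1, 8, 10, 11} are pairwise adjacent, and any tree decomposition puts a clique entirely inside one bag — forcing width ≥ 3. Hence tw(G) = 3 exactly.

3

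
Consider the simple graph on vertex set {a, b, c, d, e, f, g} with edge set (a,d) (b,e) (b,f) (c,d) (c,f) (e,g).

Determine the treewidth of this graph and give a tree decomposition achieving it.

Treewidth 1.
One optimal decomposition is:
Bags: B1 = {e, g}  B2 = {b, e}  B3 = {b, f}  B4 = {c, f}  B5 = {c, d}  B6 = {a, d}
Tree: B1–B2, B2–B3, B3–B4, B4–B5, B5–B6

The largest bag has 2 vertices, giving width 1; this decomposition certifies tw(G) ≤ 1. G has an edge, so its treewidth is at least 1. Therefore the treewidth is 1.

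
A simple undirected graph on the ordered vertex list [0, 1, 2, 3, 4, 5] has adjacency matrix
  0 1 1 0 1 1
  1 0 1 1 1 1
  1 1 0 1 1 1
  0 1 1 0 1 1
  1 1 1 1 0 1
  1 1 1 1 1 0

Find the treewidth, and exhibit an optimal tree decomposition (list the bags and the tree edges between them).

Treewidth 4.
One optimal decomposition is:
Bags: B1 = {1, 2, 3, 4, 5}  B2 = {0, 1, 2, 4, 5}
Tree: B1–B2

Each bag holds 5 vertices, so the decomposition has width 4, which upper-bounds the treewidth. For the lower bound, the 5 vertices {0, 1, 2, 4, 5} are pairwise adjacent, and any tree decomposition puts a clique entirely inside one bag — forcing width ≥ 4. Combining the bounds, tw(G) = 4.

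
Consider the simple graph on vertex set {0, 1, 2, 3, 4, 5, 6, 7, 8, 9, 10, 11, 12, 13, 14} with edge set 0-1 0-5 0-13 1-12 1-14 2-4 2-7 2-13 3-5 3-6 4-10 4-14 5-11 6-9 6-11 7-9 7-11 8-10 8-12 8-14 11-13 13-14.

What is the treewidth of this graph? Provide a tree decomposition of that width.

The largest bag has 4 vertices, giving width 3; this decomposition certifies tw(G) ≤ 3. For the lower bound: the 4 vertex sets {8,10,12}, {4}, {14}, {0,1,2,13} are disjoint, each induces a connected subgraph, and every pair is joined by at least one edge of G. Contracting each set to a single vertex therefore yields K_{4} as a minor, and since treewidth is minor-monotone, tw(G) ≥ tw(K_{4}) = 3. The upper and lower bounds meet at 3, so that is the treewidth.

Treewidth 3.
One optimal decomposition is:
Bags: B1 = {4, 8, 10, 12}  B2 = {4, 8, 12, 14}  B3 = {1, 4, 12, 14}  B4 = {1, 2, 4, 14}  B5 = {1, 2, 13, 14}  B6 = {0, 1, 2, 13}  B7 = {0, 2, 7, 13}  B8 = {0, 7, 11, 13}  B9 = {0, 5, 7, 11}  B10 = {5, 7, 9, 11}  B11 = {5, 6, 9, 11}  B12 = {3, 5, 6, 9}
Tree: B1–B2, B2–B3, B3–B4, B4–B5, B5–B6, B6–B7, B7–B8, B8–B9, B9–B10, B10–B11, B11–B12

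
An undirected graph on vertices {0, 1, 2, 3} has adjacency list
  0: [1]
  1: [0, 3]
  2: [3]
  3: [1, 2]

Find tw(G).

1

A width-1 tree decomposition is:
Bags: B1 = {0, 1}  B2 = {1, 3}  B3 = {2, 3}
Tree: B1–B2, B2–B3
The largest bag has 2 vertices, giving width 1; this decomposition certifies tw(G) ≤ 1. Since G has at least one edge (e.g. 0–1), it is not an edgeless graph, so tw(G) ≥ 1. Hence tw(G) = 1 exactly.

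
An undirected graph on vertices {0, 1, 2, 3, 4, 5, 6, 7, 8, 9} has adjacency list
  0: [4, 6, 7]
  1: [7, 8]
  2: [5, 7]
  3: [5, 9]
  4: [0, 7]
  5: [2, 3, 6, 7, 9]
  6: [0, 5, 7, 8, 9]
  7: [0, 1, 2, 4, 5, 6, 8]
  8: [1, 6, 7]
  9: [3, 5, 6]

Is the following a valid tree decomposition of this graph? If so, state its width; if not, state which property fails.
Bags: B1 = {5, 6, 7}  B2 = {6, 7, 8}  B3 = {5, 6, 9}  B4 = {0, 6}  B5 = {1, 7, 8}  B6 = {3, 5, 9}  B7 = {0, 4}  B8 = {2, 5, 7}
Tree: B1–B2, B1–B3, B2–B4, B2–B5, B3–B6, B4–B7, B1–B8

No — edge (7,0) lies in no bag.

A tree decomposition must satisfy three properties: every vertex lies in some bag; for every edge, both endpoints lie together in some bag; and for every vertex, the bags containing it form a connected subtree. Here edge (7,0) lies in no bag, so the decomposition is invalid.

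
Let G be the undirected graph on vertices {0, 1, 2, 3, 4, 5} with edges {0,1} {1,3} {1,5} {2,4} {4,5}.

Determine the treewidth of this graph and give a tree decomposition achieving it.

The largest bag has 2 vertices, giving width 1; this decomposition certifies tw(G) ≤ 1. Since G has at least one edge (e.g. 4–5), it is not an edgeless graph, so tw(G) ≥ 1. Therefore the treewidth is 1.

Treewidth 1.
Bags: B1 = {4, 5}  B2 = {1, 5}  B3 = {2, 4}  B4 = {0, 1}  B5 = {1, 3}
Tree: B1–B2, B1–B3, B2–B4, B2–B5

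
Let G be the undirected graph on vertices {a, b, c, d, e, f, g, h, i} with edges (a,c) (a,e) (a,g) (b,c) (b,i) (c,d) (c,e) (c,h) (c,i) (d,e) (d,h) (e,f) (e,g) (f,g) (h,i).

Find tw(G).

A width-2 tree decomposition is:
Bags: B1 = {c, d, e}  B2 = {c, d, h}  B3 = {c, h, i}  B4 = {b, c, i}  B5 = {a, c, e}  B6 = {a, e, g}  B7 = {e, f, g}
Tree: B1–B2, B2–B3, B3–B4, B1–B5, B5–B6, B6–B7
Every bag has size at most 3, so the width is 3 − 1 = 2 and tw(G) ≤ 2. On the other hand G contains the 3-clique {a, e, g}. A clique must lie in a single bag of any decomposition, so no decomposition can have width below 2. The upper and lower bounds meet at 2, so that is the treewidth.

2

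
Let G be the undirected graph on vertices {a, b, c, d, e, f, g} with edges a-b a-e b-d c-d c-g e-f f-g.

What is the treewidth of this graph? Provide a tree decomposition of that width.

Treewidth 2.
Bags: B1 = {b, c, d}  B2 = {a, b, c}  B3 = {a, c, e}  B4 = {c, e, f}  B5 = {c, f, g}
Tree: B1–B2, B2–B3, B3–B4, B4–B5

Every bag has size at most 3, so the width is 3 − 1 = 2 and tw(G) ≤ 2. For the lower bound, G contains the cycle c–d–b–a–e–f–g–c, so G is not a forest; only forests have treewidth ≤ 1, hence tw(G) ≥ 2. Combining the bounds, tw(G) = 2.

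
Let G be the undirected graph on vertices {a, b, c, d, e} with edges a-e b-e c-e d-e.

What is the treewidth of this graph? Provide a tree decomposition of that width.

Treewidth 1.
Bags: B1 = {b, e}  B2 = {c, e}  B3 = {a, e}  B4 = {d, e}
Tree: B1–B2, B1–B3, B1–B4

Each bag holds 2 vertices, so the decomposition has width 1, which upper-bounds the treewidth. G has an edge, so its treewidth is at least 1. The upper and lower bounds meet at 1, so that is the treewidth.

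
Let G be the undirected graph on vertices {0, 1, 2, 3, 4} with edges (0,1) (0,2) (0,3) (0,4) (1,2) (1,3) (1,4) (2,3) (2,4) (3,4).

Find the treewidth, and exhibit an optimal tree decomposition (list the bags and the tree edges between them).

Treewidth 4.
One optimal decomposition is:
Bags: B1 = {0, 1, 2, 3, 4}
Tree: (single bag)

A single bag containing all 5 vertices is trivially a valid decomposition of width 4. On the other hand G contains the 5-clique {0, 1, 2, 3, 4}. A clique must lie in a single bag of any decomposition, so no decomposition can have width below 4. The upper and lower bounds meet at 4, so that is the treewidth.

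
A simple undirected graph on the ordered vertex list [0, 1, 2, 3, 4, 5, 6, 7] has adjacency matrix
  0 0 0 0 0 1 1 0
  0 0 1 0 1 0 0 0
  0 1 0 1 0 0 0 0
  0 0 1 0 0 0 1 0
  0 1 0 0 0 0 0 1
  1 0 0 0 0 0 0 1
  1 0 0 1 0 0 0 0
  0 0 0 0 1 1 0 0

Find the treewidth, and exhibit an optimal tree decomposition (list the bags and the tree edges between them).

Every bag has size at most 3, so the width is 3 − 1 = 2 and tw(G) ≤ 2. For the lower bound, G contains the cycle 3–6–0–5–7–4–1–2–3, so G is not a forest; only forests have treewidth ≤ 1, hence tw(G) ≥ 2. Hence tw(G) = 2 exactly.

Treewidth 2.
One optimal decomposition is:
Bags: B1 = {0, 3, 6}  B2 = {0, 3, 5}  B3 = {3, 5, 7}  B4 = {3, 4, 7}  B5 = {1, 3, 4}  B6 = {1, 2, 3}
Tree: B1–B2, B2–B3, B3–B4, B4–B5, B5–B6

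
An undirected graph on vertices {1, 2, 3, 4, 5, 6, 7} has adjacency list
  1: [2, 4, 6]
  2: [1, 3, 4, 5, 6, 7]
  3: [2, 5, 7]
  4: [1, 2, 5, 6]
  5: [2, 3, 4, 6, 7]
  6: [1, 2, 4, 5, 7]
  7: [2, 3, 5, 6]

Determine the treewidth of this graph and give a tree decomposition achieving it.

The largest bag has 4 vertices, giving width 3; this decomposition certifies tw(G) ≤ 3. On the other hand G contains the 4-clique {1, 2, 4, 6}. A clique must lie in a single bag of any decomposition, so no decomposition can have width below 3. Hence tw(G) = 3 exactly.

Treewidth 3.
One such decomposition:
Bags: B1 = {1, 2, 4, 6}  B2 = {2, 4, 5, 6}  B3 = {2, 5, 6, 7}  B4 = {2, 3, 5, 7}
Tree: B1–B2, B2–B3, B3–B4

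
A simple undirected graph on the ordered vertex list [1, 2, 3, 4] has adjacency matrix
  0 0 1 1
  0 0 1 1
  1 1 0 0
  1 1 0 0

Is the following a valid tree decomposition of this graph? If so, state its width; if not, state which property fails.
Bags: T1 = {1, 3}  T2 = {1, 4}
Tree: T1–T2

A tree decomposition must satisfy three properties: every vertex lies in some bag; for every edge, both endpoints lie together in some bag; and for every vertex, the bags containing it form a connected subtree. Here vertex 2 appears in no bag, so the decomposition is invalid.

No — vertex 2 appears in no bag.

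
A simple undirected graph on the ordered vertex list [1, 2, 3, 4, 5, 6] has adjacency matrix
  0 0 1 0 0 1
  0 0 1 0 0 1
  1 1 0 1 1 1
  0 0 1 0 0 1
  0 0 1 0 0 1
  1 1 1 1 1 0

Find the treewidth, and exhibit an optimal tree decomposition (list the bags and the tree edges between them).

The largest bag has 3 vertices, giving width 2; this decomposition certifies tw(G) ≤ 2. For the lower bound, the 3 vertices {1, 3, 6} are pairwise adjacent, and any tree decomposition puts a clique entirely inside one bag — forcing width ≥ 2. Hence tw(G) = 2 exactly.

Treewidth 2.
One such decomposition:
Bags: B1 = {3, 5, 6}  B2 = {3, 4, 6}  B3 = {2, 3, 6}  B4 = {1, 3, 6}
Tree: B1–B2, B2–B3, B3–B4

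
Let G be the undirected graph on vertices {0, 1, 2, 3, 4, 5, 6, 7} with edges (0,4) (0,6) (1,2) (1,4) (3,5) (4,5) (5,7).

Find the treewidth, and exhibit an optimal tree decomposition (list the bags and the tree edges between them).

Treewidth 1.
Bags: B1 = {4, 5}  B2 = {1, 4}  B3 = {3, 5}  B4 = {1, 2}  B5 = {0, 4}  B6 = {0, 6}  B7 = {5, 7}
Tree: B1–B2, B1–B3, B2–B4, B1–B5, B5–B6, B1–B7

Every bag has size at most 2, so the width is 2 − 1 = 1 and tw(G) ≤ 1. G has an edge, so its treewidth is at least 1. Therefore the treewidth is 1.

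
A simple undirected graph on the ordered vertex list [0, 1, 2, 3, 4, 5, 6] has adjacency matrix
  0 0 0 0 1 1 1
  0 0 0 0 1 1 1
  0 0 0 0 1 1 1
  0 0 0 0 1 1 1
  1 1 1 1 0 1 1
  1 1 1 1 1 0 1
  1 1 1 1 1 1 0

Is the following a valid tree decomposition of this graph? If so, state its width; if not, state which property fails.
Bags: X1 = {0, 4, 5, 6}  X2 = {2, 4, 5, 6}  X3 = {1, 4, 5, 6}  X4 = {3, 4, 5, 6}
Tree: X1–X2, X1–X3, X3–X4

Checking the three conditions: (i) the bags cover all of {0, 1, 2, 3, 4, 5, 6}; (ii) for each edge, some bag contains both endpoints; (iii) the bags containing any fixed vertex form a subtree. All hold, so the decomposition is valid with width 4 − 1 = 3.

Yes; width 3.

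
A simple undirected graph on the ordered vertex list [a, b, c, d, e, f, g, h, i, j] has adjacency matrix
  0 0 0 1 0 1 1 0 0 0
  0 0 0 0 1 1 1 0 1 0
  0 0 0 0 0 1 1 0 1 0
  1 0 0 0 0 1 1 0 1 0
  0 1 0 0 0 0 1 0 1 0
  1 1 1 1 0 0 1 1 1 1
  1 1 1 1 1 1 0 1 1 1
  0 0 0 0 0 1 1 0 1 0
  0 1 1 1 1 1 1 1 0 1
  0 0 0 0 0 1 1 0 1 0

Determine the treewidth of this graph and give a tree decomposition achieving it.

Treewidth 3.
One optimal decomposition is:
Bags: B1 = {a, d, f, g}  B2 = {d, f, g, i}  B3 = {f, g, h, i}  B4 = {b, f, g, i}  B5 = {f, g, i, j}  B6 = {b, e, g, i}  B7 = {c, f, g, i}
Tree: B1–B2, B2–B3, B2–B4, B3–B5, B4–B6, B3–B7

The largest bag has 4 vertices, giving width 3; this decomposition certifies tw(G) ≤ 3. On the other hand G contains the 4-clique {b, e, g, i}. A clique must lie in a single bag of any decomposition, so no decomposition can have width below 3. The upper and lower bounds meet at 3, so that is the treewidth.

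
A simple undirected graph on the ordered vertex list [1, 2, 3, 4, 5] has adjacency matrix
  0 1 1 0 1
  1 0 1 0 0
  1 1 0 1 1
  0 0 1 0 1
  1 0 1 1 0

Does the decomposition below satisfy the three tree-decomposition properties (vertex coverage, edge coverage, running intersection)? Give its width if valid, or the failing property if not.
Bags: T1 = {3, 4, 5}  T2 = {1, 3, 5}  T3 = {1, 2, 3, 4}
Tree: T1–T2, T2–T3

A tree decomposition must satisfy three properties: every vertex lies in some bag; for every edge, both endpoints lie together in some bag; and for every vertex, the bags containing it form a connected subtree. Here bags containing vertex 4 are not connected in the tree, so the decomposition is invalid.

No — bags containing vertex 4 are not connected in the tree.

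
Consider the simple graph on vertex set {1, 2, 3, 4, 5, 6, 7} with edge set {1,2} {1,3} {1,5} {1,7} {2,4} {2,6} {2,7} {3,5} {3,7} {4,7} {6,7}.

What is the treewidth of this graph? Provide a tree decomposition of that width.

Treewidth 2.
One optimal decomposition is:
Bags: B1 = {1, 2, 7}  B2 = {2, 4, 7}  B3 = {1, 3, 7}  B4 = {1, 3, 5}  B5 = {2, 6, 7}
Tree: B1–B2, B1–B3, B3–B4, B2–B5

Each bag holds 3 vertices, so the decomposition has width 2, which upper-bounds the treewidth. For the lower bound, the 3 vertices {1, 3, 5} are pairwise adjacent, and any tree decomposition puts a clique entirely inside one bag — forcing width ≥ 2. Combining the bounds, tw(G) = 2.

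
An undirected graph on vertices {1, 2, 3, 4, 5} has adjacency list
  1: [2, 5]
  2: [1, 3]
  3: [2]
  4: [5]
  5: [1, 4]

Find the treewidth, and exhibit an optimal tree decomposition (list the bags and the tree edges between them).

The largest bag has 2 vertices, giving width 1; this decomposition certifies tw(G) ≤ 1. G has an edge, so its treewidth is at least 1. The upper and lower bounds meet at 1, so that is the treewidth.

Treewidth 1.
One such decomposition:
Bags: B1 = {1, 5}  B2 = {4, 5}  B3 = {1, 2}  B4 = {2, 3}
Tree: B1–B2, B1–B3, B3–B4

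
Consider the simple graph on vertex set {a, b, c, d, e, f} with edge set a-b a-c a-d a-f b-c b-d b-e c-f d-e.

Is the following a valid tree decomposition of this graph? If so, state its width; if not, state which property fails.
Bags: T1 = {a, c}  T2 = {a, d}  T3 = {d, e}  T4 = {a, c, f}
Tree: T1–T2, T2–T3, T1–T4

A tree decomposition must satisfy three properties: every vertex lies in some bag; for every edge, both endpoints lie together in some bag; and for every vertex, the bags containing it form a connected subtree. Here vertex b appears in no bag, so the decomposition is invalid.

No — vertex b appears in no bag.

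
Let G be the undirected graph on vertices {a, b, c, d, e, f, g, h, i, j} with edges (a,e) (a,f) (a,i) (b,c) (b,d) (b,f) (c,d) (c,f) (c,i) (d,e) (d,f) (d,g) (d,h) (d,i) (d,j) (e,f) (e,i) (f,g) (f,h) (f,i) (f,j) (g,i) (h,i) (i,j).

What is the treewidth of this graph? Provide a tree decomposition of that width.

Each bag holds 4 vertices, so the decomposition has width 3, which upper-bounds the treewidth. Conversely, {b, c, d, f} is a clique of size 4, and the vertices of any clique must share a bag in every tree decomposition; so some bag has ≥ 4 vertices and tw(G) ≥ 3. Combining the bounds, tw(G) = 3.

Treewidth 3.
One such decomposition:
Bags: B1 = {d, e, f, i}  B2 = {c, d, f, i}  B3 = {a, e, f, i}  B4 = {d, f, g, i}  B5 = {d, f, h, i}  B6 = {b, c, d, f}  B7 = {d, f, i, j}
Tree: B1–B2, B1–B3, B2–B4, B1–B5, B2–B6, B5–B7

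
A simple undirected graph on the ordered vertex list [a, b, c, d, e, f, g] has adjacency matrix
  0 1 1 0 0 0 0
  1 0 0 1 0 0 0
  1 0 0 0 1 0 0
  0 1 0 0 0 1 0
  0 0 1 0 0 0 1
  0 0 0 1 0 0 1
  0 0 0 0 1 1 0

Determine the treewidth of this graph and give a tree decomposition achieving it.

Treewidth 2.
One optimal decomposition is:
Bags: B1 = {e, f, g}  B2 = {d, e, f}  B3 = {b, d, e}  B4 = {a, b, e}  B5 = {a, c, e}
Tree: B1–B2, B2–B3, B3–B4, B4–B5

The largest bag has 3 vertices, giving width 2; this decomposition certifies tw(G) ≤ 2. Since e–g–f–d–b–a–c–e is a cycle in G, G is not acyclic. Forests are exactly the graphs of treewidth ≤ 1, so tw(G) ≥ 2. Combining the bounds, tw(G) = 2.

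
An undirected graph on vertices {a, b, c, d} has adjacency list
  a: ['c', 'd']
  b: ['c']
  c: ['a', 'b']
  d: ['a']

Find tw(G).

A width-1 tree decomposition is:
Bags: B1 = {a, d}  B2 = {a, c}  B3 = {b, c}
Tree: B1–B2, B2–B3
Each bag holds 2 vertices, so the decomposition has width 1, which upper-bounds the treewidth. Since G has at least one edge (e.g. d–a), it is not an edgeless graph, so tw(G) ≥ 1. The upper and lower bounds meet at 1, so that is the treewidth.

1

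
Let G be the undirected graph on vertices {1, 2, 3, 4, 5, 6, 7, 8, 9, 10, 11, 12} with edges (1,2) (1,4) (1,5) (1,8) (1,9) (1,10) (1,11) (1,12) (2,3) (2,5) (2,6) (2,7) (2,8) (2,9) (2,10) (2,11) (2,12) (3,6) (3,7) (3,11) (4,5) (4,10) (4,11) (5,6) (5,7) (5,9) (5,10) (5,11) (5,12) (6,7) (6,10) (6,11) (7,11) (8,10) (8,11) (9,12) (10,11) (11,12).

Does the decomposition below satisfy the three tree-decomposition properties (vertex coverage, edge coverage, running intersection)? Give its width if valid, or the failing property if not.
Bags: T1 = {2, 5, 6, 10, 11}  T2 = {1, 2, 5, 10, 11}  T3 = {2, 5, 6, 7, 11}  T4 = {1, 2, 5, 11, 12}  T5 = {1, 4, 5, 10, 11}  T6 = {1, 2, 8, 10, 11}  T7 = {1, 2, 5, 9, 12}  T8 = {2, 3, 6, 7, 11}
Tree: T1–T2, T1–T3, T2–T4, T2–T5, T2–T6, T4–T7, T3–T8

Yes; width 4.

Checking the three conditions: (i) the bags cover all of {1, 2, 3, 4, 5, 6, 7, 8, 9, 10, 11, 12}; (ii) for each edge, some bag contains both endpoints; (iii) the bags containing any fixed vertex form a subtree. All hold, so the decomposition is valid with width 5 − 1 = 4.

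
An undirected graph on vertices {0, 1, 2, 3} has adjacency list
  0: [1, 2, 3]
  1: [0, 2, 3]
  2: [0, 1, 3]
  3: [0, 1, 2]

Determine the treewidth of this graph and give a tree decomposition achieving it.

Treewidth 3.
Bags: B1 = {0, 1, 2, 3}
Tree: (single bag)

A single bag containing all 4 vertices is trivially a valid decomposition of width 3. For the lower bound, the 4 vertices {0, 1, 2, 3} are pairwise adjacent, and any tree decomposition puts a clique entirely inside one bag — forcing width ≥ 3. Therefore the treewidth is 3.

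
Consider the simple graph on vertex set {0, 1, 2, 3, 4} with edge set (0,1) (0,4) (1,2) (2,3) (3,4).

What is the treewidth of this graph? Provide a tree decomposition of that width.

Treewidth 2.
One such decomposition:
Bags: B1 = {1, 2, 3}  B2 = {1, 3, 4}  B3 = {0, 1, 4}
Tree: B1–B2, B2–B3

The largest bag has 3 vertices, giving width 2; this decomposition certifies tw(G) ≤ 2. Since 1–2–3–4–0–1 is a cycle in G, G is not acyclic. Forests are exactly the graphs of treewidth ≤ 1, so tw(G) ≥ 2. The upper and lower bounds meet at 2, so that is the treewidth.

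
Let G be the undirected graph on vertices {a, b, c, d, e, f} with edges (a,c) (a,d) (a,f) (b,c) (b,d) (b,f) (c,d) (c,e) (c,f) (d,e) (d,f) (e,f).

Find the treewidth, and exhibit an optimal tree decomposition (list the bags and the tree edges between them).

Treewidth 3.
One such decomposition:
Bags: B1 = {a, c, d, f}  B2 = {c, d, e, f}  B3 = {b, c, d, f}
Tree: B1–B2, B1–B3

The largest bag has 4 vertices, giving width 3; this decomposition certifies tw(G) ≤ 3. For the lower bound, the 4 vertices {c, d, e, f} are pairwise adjacent, and any tree decomposition puts a clique entirely inside one bag — forcing width ≥ 3. Combining the bounds, tw(G) = 3.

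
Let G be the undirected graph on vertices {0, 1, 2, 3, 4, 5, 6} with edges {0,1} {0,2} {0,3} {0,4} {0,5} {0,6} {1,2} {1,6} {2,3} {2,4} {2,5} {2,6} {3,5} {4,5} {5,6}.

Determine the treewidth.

A width-3 tree decomposition is:
Bags: B1 = {0, 2, 4, 5}  B2 = {0, 2, 5, 6}  B3 = {0, 2, 3, 5}  B4 = {0, 1, 2, 6}
Tree: B1–B2, B1–B3, B2–B4
Every bag has size at most 4, so the width is 4 − 1 = 3 and tw(G) ≤ 3. Conversely, {0, 1, 2, 6} is a clique of size 4, and the vertices of any clique must share a bag in every tree decomposition; so some bag has ≥ 4 vertices and tw(G) ≥ 3. Combining the bounds, tw(G) = 3.

3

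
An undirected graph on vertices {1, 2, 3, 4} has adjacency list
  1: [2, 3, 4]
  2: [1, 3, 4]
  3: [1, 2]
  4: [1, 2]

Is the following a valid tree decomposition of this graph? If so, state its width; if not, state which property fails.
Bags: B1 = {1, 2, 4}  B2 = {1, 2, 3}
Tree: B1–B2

Vertex coverage: the bags together contain {1, 2, 3, 4}, the full vertex set. Edge coverage: each edge of G has both endpoints in at least one bag. Running intersection: for every vertex, the bags containing it form a connected subtree. All three properties hold, so this is a valid tree decomposition of width max|bag| − 1 = 2, and hence tw(G) ≤ 2.

Yes; width 2.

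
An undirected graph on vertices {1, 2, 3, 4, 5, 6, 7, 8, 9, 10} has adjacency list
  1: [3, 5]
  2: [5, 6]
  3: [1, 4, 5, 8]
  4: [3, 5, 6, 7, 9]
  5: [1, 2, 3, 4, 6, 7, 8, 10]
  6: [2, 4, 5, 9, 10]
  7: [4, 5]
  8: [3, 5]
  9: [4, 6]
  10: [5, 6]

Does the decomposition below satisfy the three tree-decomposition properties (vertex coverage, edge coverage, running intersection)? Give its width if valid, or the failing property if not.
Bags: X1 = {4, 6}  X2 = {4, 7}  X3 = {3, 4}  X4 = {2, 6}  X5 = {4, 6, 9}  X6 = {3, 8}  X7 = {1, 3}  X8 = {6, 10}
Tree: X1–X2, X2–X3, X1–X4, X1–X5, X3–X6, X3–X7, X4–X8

No — vertex 5 appears in no bag.

A tree decomposition must satisfy three properties: every vertex lies in some bag; for every edge, both endpoints lie together in some bag; and for every vertex, the bags containing it form a connected subtree. Here vertex 5 appears in no bag, so the decomposition is invalid.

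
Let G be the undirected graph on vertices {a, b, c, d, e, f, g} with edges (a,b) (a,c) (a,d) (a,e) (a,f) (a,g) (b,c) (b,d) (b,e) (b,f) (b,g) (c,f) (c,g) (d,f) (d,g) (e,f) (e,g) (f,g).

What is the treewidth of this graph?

A width-4 tree decomposition is:
Bags: B1 = {a, b, d, f, g}  B2 = {a, b, c, f, g}  B3 = {a, b, e, f, g}
Tree: B1–B2, B1–B3
Every bag has size at most 5, so the width is 5 − 1 = 4 and tw(G) ≤ 4. Conversely, {a, b, d, f, g} is a clique of size 5, and the vertices of any clique must share a bag in every tree decomposition; so some bag has ≥ 5 vertices and tw(G) ≥ 4. Combining the bounds, tw(G) = 4.

4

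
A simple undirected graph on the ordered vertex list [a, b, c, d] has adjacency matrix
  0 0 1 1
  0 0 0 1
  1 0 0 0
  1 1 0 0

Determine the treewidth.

1

A width-1 tree decomposition is:
Bags: B1 = {a, d}  B2 = {a, c}  B3 = {b, d}
Tree: B1–B2, B1–B3
The largest bag has 2 vertices, giving width 1; this decomposition certifies tw(G) ≤ 1. Any graph with an edge has treewidth ≥ 1, and G has the edge d–a. Hence tw(G) = 1 exactly.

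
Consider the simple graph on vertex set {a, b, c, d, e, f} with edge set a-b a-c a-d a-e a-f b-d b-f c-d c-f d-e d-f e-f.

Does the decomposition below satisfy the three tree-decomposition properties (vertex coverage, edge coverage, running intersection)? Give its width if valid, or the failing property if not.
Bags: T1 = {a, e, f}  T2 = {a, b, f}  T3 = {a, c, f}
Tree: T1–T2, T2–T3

A tree decomposition must satisfy three properties: every vertex lies in some bag; for every edge, both endpoints lie together in some bag; and for every vertex, the bags containing it form a connected subtree. Here vertex d appears in no bag, so the decomposition is invalid.

No — vertex d appears in no bag.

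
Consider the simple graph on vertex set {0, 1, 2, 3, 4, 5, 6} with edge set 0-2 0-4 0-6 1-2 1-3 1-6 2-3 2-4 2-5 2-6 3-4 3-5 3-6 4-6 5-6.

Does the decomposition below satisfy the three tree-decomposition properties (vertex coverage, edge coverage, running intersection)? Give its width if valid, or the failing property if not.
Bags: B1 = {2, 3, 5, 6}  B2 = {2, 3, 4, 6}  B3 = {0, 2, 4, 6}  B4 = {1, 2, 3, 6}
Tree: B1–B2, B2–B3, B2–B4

Checking the three conditions: (i) the bags cover all of {0, 1, 2, 3, 4, 5, 6}; (ii) for each edge, some bag contains both endpoints; (iii) the bags containing any fixed vertex form a subtree. All hold, so the decomposition is valid with width 4 − 1 = 3.

Yes; width 3.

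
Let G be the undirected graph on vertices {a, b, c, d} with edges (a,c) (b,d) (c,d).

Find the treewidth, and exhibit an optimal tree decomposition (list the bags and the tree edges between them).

Treewidth 1.
One such decomposition:
Bags: B1 = {a, c}  B2 = {c, d}  B3 = {b, d}
Tree: B1–B2, B2–B3

Every bag has size at most 2, so the width is 2 − 1 = 1 and tw(G) ≤ 1. Any graph with an edge has treewidth ≥ 1, and G has the edge a–c. Hence tw(G) = 1 exactly.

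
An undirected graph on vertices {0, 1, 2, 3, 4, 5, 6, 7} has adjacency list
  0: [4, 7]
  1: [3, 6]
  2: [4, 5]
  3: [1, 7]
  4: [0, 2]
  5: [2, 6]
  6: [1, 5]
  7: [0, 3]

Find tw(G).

2

A width-2 tree decomposition is:
Bags: B1 = {0, 3, 7}  B2 = {0, 1, 3}  B3 = {0, 1, 6}  B4 = {0, 5, 6}  B5 = {0, 2, 5}  B6 = {0, 2, 4}
Tree: B1–B2, B2–B3, B3–B4, B4–B5, B5–B6
Each bag holds 3 vertices, so the decomposition has width 2, which upper-bounds the treewidth. Since 0–7–3–1–6–5–2–4–0 is a cycle in G, G is not acyclic. Forests are exactly the graphs of treewidth ≤ 1, so tw(G) ≥ 2. Therefore the treewidth is 2.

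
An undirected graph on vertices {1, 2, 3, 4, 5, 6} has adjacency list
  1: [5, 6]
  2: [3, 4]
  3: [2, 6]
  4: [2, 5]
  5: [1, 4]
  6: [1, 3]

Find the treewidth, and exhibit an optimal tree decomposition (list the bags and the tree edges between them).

Every bag has size at most 3, so the width is 3 − 1 = 2 and tw(G) ≤ 2. Since 1–6–3–2–4–5–1 is a cycle in G, G is not acyclic. Forests are exactly the graphs of treewidth ≤ 1, so tw(G) ≥ 2. The upper and lower bounds meet at 2, so that is the treewidth.

Treewidth 2.
One optimal decomposition is:
Bags: B1 = {1, 3, 6}  B2 = {1, 2, 3}  B3 = {1, 2, 4}  B4 = {1, 4, 5}
Tree: B1–B2, B2–B3, B3–B4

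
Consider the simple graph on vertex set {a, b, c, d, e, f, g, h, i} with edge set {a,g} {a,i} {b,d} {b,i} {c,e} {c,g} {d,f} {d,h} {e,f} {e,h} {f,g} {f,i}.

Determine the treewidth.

3

A width-3 tree decomposition is:
Bags: B1 = {a, c, g, i}  B2 = {c, f, g, i}  B3 = {c, e, f, i}  B4 = {b, e, f, i}  B5 = {b, d, e, f}  B6 = {b, d, e, h}
Tree: B1–B2, B2–B3, B3–B4, B4–B5, B5–B6
The largest bag has 4 vertices, giving width 3; this decomposition certifies tw(G) ≤ 3. For the lower bound: the 4 vertex sets {a,c,g}, {i}, {f}, {b,d,e,h} are disjoint, each induces a connected subgraph, and every pair is joined by at least one edge of G. Contracting each set to a single vertex therefore yields K_{4} as a minor, and since treewidth is minor-monotone, tw(G) ≥ tw(K_{4}) = 3. Therefore the treewidth is 3.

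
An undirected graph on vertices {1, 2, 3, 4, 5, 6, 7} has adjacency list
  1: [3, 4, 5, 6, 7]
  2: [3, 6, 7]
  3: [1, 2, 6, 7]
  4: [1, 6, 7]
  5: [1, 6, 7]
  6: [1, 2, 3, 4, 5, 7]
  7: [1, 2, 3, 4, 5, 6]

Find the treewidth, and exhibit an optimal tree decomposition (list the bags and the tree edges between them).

Treewidth 3.
One optimal decomposition is:
Bags: B1 = {1, 5, 6, 7}  B2 = {1, 3, 6, 7}  B3 = {1, 4, 6, 7}  B4 = {2, 3, 6, 7}
Tree: B1–B2, B1–B3, B2–B4

Each bag holds 4 vertices, so the decomposition has width 3, which upper-bounds the treewidth. On the other hand G contains the 4-clique {1, 3, 6, 7}. A clique must lie in a single bag of any decomposition, so no decomposition can have width below 3. Hence tw(G) = 3 exactly.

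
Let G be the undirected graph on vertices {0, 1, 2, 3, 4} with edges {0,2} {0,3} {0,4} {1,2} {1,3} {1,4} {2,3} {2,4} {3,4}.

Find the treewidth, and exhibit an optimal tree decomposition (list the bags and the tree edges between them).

Every bag has size at most 4, so the width is 4 − 1 = 3 and tw(G) ≤ 3. On the other hand G contains the 4-clique {0, 2, 3, 4}. A clique must lie in a single bag of any decomposition, so no decomposition can have width below 3. Therefore the treewidth is 3.

Treewidth 3.
Bags: B1 = {0, 2, 3, 4}  B2 = {1, 2, 3, 4}
Tree: B1–B2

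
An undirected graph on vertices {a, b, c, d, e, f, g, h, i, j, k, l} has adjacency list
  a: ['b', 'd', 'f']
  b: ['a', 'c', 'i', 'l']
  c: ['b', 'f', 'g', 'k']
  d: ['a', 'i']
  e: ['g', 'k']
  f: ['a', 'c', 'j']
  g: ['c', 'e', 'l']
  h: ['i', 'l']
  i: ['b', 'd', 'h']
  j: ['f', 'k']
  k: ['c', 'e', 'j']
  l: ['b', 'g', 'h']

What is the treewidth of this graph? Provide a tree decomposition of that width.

Treewidth 3.
One such decomposition:
Bags: B1 = {e, g, j, k}  B2 = {c, g, j, k}  B3 = {c, f, g, j}  B4 = {c, f, g, l}  B5 = {b, c, f, l}  B6 = {a, b, f, l}  B7 = {a, b, h, l}  B8 = {a, b, h, i}  B9 = {a, d, h, i}
Tree: B1–B2, B2–B3, B3–B4, B4–B5, B5–B6, B6–B7, B7–B8, B8–B9

The largest bag has 4 vertices, giving width 3; this decomposition certifies tw(G) ≤ 3. For the lower bound: the 4 vertex sets {e,j,k}, {g}, {c}, {a,b,f,l} are disjoint, each induces a connected subgraph, and every pair is joined by at least one edge of G. Contracting each set to a single vertex therefore yields K_{4} as a minor, and since treewidth is minor-monotone, tw(G) ≥ tw(K_{4}) = 3. The upper and lower bounds meet at 3, so that is the treewidth.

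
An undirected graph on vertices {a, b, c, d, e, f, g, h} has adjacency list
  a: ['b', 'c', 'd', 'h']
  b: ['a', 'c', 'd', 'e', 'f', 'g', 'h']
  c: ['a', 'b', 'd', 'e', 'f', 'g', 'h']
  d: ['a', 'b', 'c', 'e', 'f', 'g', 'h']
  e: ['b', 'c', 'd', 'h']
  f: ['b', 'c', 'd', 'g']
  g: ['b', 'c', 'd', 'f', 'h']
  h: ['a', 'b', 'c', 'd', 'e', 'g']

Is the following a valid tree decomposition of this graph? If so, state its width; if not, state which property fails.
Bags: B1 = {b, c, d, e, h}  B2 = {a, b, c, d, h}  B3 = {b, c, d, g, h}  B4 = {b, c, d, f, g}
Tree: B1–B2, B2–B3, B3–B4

Yes; width 4.

Checking the three conditions: (i) the bags cover all of {a, b, c, d, e, f, g, h}; (ii) for each edge, some bag contains both endpoints; (iii) the bags containing any fixed vertex form a subtree. All hold, so the decomposition is valid with width 5 − 1 = 4.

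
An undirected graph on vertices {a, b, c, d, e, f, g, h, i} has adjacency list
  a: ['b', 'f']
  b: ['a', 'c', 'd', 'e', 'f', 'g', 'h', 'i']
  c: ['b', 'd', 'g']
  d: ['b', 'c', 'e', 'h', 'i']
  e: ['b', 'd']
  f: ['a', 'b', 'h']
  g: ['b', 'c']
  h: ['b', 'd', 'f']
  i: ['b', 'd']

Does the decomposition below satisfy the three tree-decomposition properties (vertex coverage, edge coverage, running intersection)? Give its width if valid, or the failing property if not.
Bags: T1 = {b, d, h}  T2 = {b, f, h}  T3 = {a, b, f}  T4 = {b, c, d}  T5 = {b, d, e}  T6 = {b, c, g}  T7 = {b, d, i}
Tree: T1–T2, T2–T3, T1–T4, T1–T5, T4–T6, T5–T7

Yes; width 2.

Checking the three conditions: (i) the bags cover all of {a, b, c, d, e, f, g, h, i}; (ii) for each edge, some bag contains both endpoints; (iii) the bags containing any fixed vertex form a subtree. All hold, so the decomposition is valid with width 3 − 1 = 2.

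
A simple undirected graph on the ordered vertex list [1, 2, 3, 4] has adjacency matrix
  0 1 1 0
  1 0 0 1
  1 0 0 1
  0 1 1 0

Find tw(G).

A width-2 tree decomposition is:
Bags: B1 = {1, 2, 3}  B2 = {2, 3, 4}
Tree: B1–B2
The largest bag has 3 vertices, giving width 2; this decomposition certifies tw(G) ≤ 2. For the lower bound, G contains the cycle 3–1–2–4–3, so G is not a forest; only forests have treewidth ≤ 1, hence tw(G) ≥ 2. The upper and lower bounds meet at 2, so that is the treewidth.

2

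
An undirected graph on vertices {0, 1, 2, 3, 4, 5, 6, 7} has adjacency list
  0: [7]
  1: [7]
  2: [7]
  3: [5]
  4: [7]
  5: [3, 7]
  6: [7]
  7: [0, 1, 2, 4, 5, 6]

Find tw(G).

1

A width-1 tree decomposition is:
Bags: B1 = {4, 7}  B2 = {2, 7}  B3 = {0, 7}  B4 = {5, 7}  B5 = {1, 7}  B6 = {3, 5}  B7 = {6, 7}
Tree: B1–B2, B2–B3, B2–B4, B4–B5, B4–B6, B3–B7
The largest bag has 2 vertices, giving width 1; this decomposition certifies tw(G) ≤ 1. Since G has at least one edge (e.g. 4–7), it is not an edgeless graph, so tw(G) ≥ 1. The upper and lower bounds meet at 1, so that is the treewidth.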